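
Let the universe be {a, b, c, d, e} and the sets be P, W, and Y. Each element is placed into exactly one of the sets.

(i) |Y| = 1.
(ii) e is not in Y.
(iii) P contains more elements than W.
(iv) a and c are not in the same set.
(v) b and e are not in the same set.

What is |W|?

1

From (ii): e ∉ Y.
Suppose d ∉ P: no assignment then satisfies all the clues, so d ∈ P.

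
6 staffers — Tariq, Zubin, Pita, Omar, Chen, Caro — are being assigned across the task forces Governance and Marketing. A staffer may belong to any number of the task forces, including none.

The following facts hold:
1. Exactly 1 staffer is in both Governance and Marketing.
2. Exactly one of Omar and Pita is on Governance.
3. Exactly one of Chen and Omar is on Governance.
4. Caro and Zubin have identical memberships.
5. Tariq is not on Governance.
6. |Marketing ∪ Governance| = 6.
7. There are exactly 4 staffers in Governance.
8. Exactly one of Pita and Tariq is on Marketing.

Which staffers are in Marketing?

Marketing = {Chen, Omar, Tariq}

From (5): Tariq ∉ Governance.
Suppose Tariq ∉ Marketing: no assignment then satisfies all the clues, so Tariq ∈ Marketing.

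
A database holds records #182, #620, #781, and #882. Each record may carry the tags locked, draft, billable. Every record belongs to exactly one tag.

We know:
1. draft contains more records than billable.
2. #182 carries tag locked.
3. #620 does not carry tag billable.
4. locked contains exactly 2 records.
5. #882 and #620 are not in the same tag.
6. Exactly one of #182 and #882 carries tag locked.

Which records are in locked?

From (2): #182 ∈ locked.
From (3): #620 ∉ billable.
(6) (exactly one): #882 ∉ locked.
Suppose #620 ∉ locked: no assignment then satisfies all the clues, so #620 ∈ locked.

locked = {#182, #620}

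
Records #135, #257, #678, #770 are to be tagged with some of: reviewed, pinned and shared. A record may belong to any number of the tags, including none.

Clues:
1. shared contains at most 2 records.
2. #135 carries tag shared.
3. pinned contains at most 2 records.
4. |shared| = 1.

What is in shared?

shared = {#135}

From (2): #135 ∈ shared.
(4): shared already has 1, so the rest are out.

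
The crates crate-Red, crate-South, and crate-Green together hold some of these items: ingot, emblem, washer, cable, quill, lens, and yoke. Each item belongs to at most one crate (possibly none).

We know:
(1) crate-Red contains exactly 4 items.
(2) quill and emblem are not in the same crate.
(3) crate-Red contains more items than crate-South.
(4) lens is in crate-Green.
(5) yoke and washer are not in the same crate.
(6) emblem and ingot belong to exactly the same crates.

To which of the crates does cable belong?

From (4): lens ∈ crate-Green.
Suppose cable ∉ crate-Red: no assignment then satisfies all the clues, so cable ∈ crate-Red.

cable: crate-Red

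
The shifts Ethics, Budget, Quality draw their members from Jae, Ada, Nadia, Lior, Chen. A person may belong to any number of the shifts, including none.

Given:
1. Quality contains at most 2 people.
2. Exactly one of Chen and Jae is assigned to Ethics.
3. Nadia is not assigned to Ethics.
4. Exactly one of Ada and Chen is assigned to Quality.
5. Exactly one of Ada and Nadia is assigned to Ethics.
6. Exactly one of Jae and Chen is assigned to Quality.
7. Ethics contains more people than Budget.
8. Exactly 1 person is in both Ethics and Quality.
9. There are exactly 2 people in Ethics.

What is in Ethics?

Ethics = {Ada, Chen}

From (3): Nadia ∉ Ethics.
(5) (exactly one): Ada ∈ Ethics.
Suppose Jae ∈ Ethics: no assignment then satisfies all the clues, so Jae ∉ Ethics.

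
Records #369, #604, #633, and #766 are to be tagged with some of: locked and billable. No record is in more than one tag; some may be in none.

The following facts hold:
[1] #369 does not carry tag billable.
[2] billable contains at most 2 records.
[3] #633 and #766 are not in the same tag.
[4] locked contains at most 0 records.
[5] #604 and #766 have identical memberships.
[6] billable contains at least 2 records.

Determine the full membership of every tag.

locked = {}; billable = {#604, #766}

From (1): #369 ∉ billable.
(4): locked already has 0, so the rest are out.
Suppose #604 ∉ billable: no assignment then satisfies all the clues, so #604 ∈ billable.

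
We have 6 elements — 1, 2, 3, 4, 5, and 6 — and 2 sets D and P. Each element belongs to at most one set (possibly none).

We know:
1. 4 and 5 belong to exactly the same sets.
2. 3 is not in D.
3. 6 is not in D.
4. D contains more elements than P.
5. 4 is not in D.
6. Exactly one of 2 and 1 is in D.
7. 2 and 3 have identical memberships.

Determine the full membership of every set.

D = {1}; P = {}

From (2): 3 ∉ D.
From (3): 6 ∉ D.
From (5): 4 ∉ D.
(1): 5 matches 4: 5 ∉ D.
(7): 2 matches 3: 2 ∉ D.
(6) (exactly one): 1 ∈ D.
Suppose 2 ∈ P: no assignment then satisfies all the clues, so 2 ∉ P.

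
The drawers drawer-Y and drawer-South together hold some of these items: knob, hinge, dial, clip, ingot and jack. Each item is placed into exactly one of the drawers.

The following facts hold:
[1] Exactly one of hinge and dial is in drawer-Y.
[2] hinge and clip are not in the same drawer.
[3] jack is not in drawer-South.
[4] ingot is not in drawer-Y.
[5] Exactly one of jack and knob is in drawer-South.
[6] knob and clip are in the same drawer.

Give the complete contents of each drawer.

From (3): jack ∉ drawer-South.
From (4): ingot ∉ drawer-Y.
(5) (exactly one): knob ∈ drawer-South.
(6): clip matches knob: clip ∉ drawer-Y.
(6): clip matches knob: clip ∈ drawer-South.
Only one drawer left: ingot ∈ drawer-South.
Only one drawer left: jack ∈ drawer-Y.
(2): hinge ∉ drawer-South.
Only one drawer left: hinge ∈ drawer-Y.
(1) (exactly one): dial ∉ drawer-Y.
Only one drawer left: dial ∈ drawer-South.

drawer-Y = {hinge, jack}; drawer-South = {clip, dial, ingot, knob}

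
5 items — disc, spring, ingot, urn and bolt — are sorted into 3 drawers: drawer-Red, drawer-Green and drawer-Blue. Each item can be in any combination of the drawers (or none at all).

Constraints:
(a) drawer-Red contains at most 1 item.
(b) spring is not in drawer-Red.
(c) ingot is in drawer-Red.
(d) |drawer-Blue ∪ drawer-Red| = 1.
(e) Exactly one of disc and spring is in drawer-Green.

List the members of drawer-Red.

From (b): spring ∉ drawer-Red.
From (c): ingot ∈ drawer-Red.
(a): drawer-Red already has 1, so the rest are out.

drawer-Red = {ingot}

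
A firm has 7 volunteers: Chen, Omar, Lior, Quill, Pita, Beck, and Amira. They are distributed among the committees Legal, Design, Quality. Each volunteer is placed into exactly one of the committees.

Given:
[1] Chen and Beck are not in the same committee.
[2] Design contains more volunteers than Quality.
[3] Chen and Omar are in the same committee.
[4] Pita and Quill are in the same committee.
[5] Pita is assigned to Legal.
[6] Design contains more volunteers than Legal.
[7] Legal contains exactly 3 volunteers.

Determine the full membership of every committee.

Legal = {Beck, Pita, Quill}; Design = {Amira, Chen, Lior, Omar}; Quality = {}

From (5): Pita ∈ Legal.
(4): Quill matches Pita: Quill ∈ Legal.
Suppose Chen ∈ Legal: no assignment then satisfies all the clues, so Chen ∉ Legal.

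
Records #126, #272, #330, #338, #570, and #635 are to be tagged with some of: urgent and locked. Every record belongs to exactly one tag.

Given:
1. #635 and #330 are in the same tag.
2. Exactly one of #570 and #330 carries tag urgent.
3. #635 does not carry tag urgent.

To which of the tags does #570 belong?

#570: urgent

From (3): #635 ∉ urgent.
(1): #330 matches #635: #330 ∉ urgent.
(2) (exactly one): #570 ∈ urgent.
Only one tag left: #330 ∈ locked.
Only one tag left: #635 ∈ locked.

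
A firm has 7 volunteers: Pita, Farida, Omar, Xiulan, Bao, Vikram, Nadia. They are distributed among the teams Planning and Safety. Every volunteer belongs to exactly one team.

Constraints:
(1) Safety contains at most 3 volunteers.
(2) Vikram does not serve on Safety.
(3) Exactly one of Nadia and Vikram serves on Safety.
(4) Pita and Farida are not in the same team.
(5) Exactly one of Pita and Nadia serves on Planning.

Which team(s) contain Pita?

Pita: Planning

From (2): Vikram ∉ Safety.
(3) (exactly one): Nadia ∈ Safety.
(5) (exactly one): Pita ∈ Planning.
Only one team left: Vikram ∈ Planning.
(4): Farida ∉ Planning.
Only one team left: Farida ∈ Safety.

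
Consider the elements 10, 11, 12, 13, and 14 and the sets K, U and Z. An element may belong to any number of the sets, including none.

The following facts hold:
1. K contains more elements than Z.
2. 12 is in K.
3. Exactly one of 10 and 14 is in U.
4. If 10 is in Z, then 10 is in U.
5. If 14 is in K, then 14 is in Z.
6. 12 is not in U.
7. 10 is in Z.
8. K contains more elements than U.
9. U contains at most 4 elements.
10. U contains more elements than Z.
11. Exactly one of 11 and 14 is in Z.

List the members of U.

U = {10, 11, 13}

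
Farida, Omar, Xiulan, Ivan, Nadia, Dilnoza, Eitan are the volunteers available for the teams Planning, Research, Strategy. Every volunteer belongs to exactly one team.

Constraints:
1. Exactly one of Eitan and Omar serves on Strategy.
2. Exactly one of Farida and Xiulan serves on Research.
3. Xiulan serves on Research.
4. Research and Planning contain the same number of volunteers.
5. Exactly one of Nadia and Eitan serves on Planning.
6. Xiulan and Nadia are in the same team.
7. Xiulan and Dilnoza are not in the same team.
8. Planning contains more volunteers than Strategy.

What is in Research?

Research = {Ivan, Nadia, Xiulan}

From (3): Xiulan ∈ Research.
(2) (exactly one): Farida ∉ Research.
(6): Nadia matches Xiulan: Nadia ∉ Planning.
(6): Nadia matches Xiulan: Nadia ∈ Research.
(7): Dilnoza ∉ Research.
(5) (exactly one): Eitan ∈ Planning.
(1) (exactly one): Omar ∈ Strategy.
Suppose Ivan ∉ Research: no assignment then satisfies all the clues, so Ivan ∈ Research.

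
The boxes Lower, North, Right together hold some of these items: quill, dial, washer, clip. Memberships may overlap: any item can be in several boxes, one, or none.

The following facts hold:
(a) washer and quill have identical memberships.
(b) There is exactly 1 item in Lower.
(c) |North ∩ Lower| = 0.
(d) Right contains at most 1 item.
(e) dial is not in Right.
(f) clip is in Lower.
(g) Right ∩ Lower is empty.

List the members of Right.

Right = {}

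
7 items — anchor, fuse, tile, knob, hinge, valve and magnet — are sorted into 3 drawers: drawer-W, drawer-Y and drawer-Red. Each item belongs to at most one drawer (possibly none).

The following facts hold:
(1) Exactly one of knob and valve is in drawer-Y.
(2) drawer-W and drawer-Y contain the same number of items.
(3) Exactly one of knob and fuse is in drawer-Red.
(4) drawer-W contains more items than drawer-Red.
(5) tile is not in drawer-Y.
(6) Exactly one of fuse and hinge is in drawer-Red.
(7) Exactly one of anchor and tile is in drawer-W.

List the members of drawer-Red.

drawer-Red = {fuse}

From (5): tile ∉ drawer-Y.
Suppose anchor ∈ drawer-Red: no assignment then satisfies all the clues, so anchor ∉ drawer-Red.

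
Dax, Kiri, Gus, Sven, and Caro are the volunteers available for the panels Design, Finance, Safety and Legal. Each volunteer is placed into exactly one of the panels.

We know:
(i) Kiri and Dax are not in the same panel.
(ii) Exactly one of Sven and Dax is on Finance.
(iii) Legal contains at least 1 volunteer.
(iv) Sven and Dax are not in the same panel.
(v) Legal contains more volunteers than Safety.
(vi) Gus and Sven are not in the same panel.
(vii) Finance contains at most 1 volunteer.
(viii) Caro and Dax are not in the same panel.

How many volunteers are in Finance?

1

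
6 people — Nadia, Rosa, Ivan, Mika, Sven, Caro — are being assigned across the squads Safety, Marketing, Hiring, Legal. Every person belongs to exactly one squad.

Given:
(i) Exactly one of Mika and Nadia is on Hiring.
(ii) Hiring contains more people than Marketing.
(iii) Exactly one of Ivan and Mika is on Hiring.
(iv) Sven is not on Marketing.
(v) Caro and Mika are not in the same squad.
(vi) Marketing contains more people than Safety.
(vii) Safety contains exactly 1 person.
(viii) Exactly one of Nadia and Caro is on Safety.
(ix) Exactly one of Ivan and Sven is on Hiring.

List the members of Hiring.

Hiring = {Mika, Rosa, Sven}

From (iv): Sven ∉ Marketing.
Suppose Nadia ∈ Hiring: no assignment then satisfies all the clues, so Nadia ∉ Hiring.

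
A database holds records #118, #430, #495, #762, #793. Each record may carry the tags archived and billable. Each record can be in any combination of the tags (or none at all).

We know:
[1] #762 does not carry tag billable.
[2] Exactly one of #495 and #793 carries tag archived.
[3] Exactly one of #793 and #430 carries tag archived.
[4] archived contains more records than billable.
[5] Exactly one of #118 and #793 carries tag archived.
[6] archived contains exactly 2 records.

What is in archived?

archived = {#762, #793}

From (1): #762 ∉ billable.
Suppose #118 ∈ archived: no assignment then satisfies all the clues, so #118 ∉ archived.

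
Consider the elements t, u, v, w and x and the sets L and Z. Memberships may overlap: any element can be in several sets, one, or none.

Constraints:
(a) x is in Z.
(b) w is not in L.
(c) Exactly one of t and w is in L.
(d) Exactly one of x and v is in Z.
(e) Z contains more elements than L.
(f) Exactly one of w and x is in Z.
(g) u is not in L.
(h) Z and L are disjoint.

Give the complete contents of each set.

L = {t}; Z = {u, x}

From (a): x ∈ Z.
From (b): w ∉ L.
From (g): u ∉ L.
(c) (exactly one): t ∈ L.
(d) (exactly one): v ∉ Z.
(f) (exactly one): w ∉ Z.
(h) (disjoint): t ∉ Z.
(h) (disjoint): x ∉ L.
Suppose u ∉ Z: no assignment then satisfies all the clues, so u ∈ Z.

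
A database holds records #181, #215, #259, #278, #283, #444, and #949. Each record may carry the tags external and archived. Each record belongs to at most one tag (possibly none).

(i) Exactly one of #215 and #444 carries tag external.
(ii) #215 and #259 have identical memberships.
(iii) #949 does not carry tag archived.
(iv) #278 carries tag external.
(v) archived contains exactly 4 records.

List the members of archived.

archived = {#181, #215, #259, #283}

From (iii): #949 ∉ archived.
From (iv): #278 ∈ external.
Suppose #181 ∉ archived: no assignment then satisfies all the clues, so #181 ∈ archived.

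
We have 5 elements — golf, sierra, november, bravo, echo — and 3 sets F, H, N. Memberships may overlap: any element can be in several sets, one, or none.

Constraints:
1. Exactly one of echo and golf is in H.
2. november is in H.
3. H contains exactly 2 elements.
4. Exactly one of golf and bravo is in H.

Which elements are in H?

From (2): november ∈ H.
Suppose golf ∉ H: no assignment then satisfies all the clues, so golf ∈ H.

H = {golf, november}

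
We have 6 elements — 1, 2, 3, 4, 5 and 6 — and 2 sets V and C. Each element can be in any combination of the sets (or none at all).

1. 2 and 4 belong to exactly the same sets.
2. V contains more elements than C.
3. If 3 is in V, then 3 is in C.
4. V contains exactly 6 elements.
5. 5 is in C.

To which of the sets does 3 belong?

From (5): 5 ∈ C.
(4): only 6 candidates remain for V, so all are in.
(3): 3 ∈ C.

3: C, V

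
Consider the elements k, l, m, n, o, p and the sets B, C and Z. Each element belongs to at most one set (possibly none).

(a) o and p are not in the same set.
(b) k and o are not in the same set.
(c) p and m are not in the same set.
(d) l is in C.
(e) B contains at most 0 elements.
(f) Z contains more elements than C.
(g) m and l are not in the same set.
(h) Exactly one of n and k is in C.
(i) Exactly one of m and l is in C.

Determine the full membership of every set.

B = {}; C = {k, l}; Z = {m, n, o}

From (d): l ∈ C.
(e): B already has 0, so the rest are out.
(g): m ∉ C.
Suppose k ∉ C: no assignment then satisfies all the clues, so k ∈ C.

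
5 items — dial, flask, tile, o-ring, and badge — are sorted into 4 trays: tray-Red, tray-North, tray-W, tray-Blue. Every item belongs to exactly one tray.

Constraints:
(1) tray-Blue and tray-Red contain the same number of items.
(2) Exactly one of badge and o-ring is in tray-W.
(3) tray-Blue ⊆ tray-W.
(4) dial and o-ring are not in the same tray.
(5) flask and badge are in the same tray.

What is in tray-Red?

tray-Red = {}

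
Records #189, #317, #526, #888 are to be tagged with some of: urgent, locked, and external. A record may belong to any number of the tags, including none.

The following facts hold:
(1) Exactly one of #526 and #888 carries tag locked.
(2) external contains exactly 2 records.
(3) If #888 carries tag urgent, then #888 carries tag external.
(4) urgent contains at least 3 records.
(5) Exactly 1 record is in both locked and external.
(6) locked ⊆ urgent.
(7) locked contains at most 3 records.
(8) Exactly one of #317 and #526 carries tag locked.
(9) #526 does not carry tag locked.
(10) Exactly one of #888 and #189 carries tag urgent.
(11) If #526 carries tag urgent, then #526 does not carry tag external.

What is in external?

external = {#189, #888}

From (9): #526 ∉ locked.
(1) (exactly one): #888 ∈ locked.
(6) with #888 ∈ locked: #888 ∈ urgent.
(8) (exactly one): #317 ∈ locked.
(10) (exactly one): #189 ∉ urgent.
(3): #888 ∈ external.
(4): only 3 candidates remain for urgent, so all are in.
(6) contrapositive: #189 ∉ locked.
(11): #526 ∉ external.
Suppose #189 ∉ external: no assignment then satisfies all the clues, so #189 ∈ external.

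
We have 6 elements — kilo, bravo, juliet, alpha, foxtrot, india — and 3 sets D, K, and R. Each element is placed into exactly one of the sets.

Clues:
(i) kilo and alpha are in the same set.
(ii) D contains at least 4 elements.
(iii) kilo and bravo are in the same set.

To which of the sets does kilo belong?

kilo: D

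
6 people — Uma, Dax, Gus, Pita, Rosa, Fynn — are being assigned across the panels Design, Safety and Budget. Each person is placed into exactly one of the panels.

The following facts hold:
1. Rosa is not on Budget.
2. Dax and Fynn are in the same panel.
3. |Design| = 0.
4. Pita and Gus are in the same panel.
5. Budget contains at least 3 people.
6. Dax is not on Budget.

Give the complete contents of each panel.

From (1): Rosa ∉ Budget.
From (6): Dax ∉ Budget.
(2): Fynn matches Dax: Fynn ∉ Budget.
(3): Design already has 0, so the rest are out.
(5): only 3 candidates remain for Budget, so all are in.
Only one panel left: Dax ∈ Safety.
Only one panel left: Rosa ∈ Safety.
Only one panel left: Fynn ∈ Safety.

Design = {}; Safety = {Dax, Fynn, Rosa}; Budget = {Gus, Pita, Uma}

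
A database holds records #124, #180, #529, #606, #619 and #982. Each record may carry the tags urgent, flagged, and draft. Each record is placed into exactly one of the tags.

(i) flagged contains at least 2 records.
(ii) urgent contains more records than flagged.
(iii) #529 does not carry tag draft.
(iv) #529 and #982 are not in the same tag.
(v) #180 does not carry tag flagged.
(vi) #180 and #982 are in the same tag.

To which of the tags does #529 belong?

#529: flagged

From (iii): #529 ∉ draft.
From (v): #180 ∉ flagged.
(vi): #982 matches #180: #982 ∉ flagged.
Suppose #529 ∈ urgent: no assignment then satisfies all the clues, so #529 ∉ urgent.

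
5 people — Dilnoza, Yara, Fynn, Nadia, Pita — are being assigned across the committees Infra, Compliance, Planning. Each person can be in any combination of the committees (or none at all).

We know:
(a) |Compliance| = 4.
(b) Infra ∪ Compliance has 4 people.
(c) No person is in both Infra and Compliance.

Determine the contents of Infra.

Infra = {}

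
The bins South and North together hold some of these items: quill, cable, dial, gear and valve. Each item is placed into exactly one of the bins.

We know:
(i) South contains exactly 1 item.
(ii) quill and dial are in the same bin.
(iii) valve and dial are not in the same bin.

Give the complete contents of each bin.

South = {valve}; North = {cable, dial, gear, quill}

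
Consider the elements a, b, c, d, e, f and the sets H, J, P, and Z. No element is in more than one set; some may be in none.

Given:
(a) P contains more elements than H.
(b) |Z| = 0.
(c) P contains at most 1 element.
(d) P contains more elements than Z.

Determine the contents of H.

H = {}

(b): Z already has 0, so the rest are out.
Suppose a ∈ H: no assignment then satisfies all the clues, so a ∉ H.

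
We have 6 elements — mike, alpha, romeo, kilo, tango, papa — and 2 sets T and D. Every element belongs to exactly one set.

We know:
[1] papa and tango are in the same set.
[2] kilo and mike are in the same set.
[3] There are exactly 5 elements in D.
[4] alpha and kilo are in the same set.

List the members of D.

D = {alpha, kilo, mike, papa, tango}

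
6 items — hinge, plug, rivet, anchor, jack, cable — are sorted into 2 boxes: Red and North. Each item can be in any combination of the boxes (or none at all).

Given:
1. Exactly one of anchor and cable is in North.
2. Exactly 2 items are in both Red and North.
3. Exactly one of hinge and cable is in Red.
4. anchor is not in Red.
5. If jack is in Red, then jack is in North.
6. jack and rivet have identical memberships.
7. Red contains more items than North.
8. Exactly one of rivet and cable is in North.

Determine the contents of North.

North = {anchor, jack, rivet}

From (4): anchor ∉ Red.
Suppose hinge ∈ North: no assignment then satisfies all the clues, so hinge ∉ North.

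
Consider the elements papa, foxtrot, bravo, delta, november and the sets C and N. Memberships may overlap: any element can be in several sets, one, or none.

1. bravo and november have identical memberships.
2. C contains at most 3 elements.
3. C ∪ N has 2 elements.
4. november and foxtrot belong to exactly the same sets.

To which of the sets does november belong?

november: none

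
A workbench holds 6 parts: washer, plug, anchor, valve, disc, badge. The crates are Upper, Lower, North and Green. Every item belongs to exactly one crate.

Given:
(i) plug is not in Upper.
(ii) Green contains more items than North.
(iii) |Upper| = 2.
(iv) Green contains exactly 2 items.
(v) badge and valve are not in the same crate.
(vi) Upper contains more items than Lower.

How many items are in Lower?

1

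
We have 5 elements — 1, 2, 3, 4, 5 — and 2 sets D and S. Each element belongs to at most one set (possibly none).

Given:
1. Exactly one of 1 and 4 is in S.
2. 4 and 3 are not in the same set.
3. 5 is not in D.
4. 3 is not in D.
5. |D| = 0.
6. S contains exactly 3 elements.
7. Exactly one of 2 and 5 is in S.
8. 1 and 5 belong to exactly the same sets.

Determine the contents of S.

S = {1, 3, 5}

From (3): 5 ∉ D.
From (4): 3 ∉ D.
(5): D already has 0, so the rest are out.
Suppose 1 ∉ S: no assignment then satisfies all the clues, so 1 ∈ S.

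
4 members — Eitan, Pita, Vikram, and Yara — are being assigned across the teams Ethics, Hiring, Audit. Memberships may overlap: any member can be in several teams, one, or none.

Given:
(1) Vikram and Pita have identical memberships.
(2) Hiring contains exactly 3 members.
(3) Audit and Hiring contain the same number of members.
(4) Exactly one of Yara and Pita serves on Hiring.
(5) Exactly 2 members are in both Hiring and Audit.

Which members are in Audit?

Audit = {Pita, Vikram, Yara}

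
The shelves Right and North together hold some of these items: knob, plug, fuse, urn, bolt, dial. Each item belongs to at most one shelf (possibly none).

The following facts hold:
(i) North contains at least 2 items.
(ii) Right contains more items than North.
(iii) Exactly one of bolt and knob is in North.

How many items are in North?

2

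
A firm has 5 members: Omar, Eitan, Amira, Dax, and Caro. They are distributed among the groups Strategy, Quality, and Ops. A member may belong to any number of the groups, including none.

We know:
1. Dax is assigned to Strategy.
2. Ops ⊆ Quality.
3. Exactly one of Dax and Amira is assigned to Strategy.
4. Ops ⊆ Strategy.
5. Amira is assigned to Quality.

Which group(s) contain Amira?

Amira: Quality

From (1): Dax ∈ Strategy.
From (5): Amira ∈ Quality.
(3) (exactly one): Amira ∉ Strategy.
(4) contrapositive: Amira ∉ Ops.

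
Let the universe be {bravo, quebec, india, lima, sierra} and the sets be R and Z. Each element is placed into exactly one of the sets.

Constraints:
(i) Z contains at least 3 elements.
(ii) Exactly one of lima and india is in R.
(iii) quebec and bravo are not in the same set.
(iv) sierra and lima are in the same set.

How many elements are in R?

2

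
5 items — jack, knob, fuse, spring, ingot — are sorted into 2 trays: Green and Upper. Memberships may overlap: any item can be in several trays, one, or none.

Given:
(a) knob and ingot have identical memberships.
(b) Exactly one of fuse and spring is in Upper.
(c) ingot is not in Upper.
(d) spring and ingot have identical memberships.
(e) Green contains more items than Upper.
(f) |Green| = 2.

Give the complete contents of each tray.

Green = {fuse, jack}; Upper = {fuse}

From (c): ingot ∉ Upper.
(a): knob matches ingot: knob ∉ Upper.
(d): spring matches ingot: spring ∉ Upper.
(b) (exactly one): fuse ∈ Upper.
Suppose jack ∉ Green: no assignment then satisfies all the clues, so jack ∈ Green.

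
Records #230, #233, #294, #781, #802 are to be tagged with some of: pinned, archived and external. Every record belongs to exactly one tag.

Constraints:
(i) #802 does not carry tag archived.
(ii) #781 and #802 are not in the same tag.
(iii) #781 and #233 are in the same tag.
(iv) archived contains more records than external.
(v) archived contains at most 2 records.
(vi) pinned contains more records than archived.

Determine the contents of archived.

From (i): #802 ∉ archived.
Suppose #230 ∈ archived: no assignment then satisfies all the clues, so #230 ∉ archived.

archived = {#233, #781}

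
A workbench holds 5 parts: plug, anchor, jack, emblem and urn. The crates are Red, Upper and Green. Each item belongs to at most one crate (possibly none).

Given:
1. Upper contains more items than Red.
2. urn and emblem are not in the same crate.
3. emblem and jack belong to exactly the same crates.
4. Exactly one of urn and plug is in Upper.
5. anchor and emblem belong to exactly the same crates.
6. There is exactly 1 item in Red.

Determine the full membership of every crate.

Red = {urn}; Upper = {anchor, emblem, jack, plug}; Green = {}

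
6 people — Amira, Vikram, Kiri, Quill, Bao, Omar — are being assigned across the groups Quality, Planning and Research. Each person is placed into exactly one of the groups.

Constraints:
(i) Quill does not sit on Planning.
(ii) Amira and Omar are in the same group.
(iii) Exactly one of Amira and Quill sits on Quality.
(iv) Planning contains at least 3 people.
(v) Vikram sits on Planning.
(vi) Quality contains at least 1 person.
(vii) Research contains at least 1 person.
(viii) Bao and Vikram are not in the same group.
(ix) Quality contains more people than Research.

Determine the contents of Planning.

Planning = {Amira, Omar, Vikram}

From (i): Quill ∉ Planning.
From (v): Vikram ∈ Planning.
(viii): Bao ∉ Planning.
Suppose Amira ∉ Planning: no assignment then satisfies all the clues, so Amira ∈ Planning.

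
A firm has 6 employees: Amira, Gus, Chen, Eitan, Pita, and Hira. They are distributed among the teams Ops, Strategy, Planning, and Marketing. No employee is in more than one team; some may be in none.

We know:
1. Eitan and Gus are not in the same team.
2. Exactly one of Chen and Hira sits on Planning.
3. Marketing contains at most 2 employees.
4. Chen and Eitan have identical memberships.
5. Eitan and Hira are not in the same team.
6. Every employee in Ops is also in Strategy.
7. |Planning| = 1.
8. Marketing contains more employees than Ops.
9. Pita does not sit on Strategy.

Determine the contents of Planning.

Planning = {Hira}

From (9): Pita ∉ Strategy.
(6) contrapositive: Pita ∉ Ops.
Suppose Amira ∈ Planning: no assignment then satisfies all the clues, so Amira ∉ Planning.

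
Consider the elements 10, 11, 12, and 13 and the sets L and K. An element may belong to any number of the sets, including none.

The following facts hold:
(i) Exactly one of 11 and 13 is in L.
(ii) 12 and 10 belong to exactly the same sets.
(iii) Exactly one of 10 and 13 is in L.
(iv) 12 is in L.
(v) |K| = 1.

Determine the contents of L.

L = {10, 11, 12}

From (iv): 12 ∈ L.
(ii): 10 matches 12: 10 ∈ L.
(iii) (exactly one): 13 ∉ L.
(i) (exactly one): 11 ∈ L.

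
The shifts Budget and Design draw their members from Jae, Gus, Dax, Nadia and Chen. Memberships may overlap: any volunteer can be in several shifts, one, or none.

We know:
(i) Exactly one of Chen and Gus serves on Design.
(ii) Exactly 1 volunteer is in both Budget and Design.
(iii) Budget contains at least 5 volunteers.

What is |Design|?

1

(iii): only 5 candidates remain for Budget, so all are in.
Suppose Jae ∈ Design: no assignment then satisfies all the clues, so Jae ∉ Design.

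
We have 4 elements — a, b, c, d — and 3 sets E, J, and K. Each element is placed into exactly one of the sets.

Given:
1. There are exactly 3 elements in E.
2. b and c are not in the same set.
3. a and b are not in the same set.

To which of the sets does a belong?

a: E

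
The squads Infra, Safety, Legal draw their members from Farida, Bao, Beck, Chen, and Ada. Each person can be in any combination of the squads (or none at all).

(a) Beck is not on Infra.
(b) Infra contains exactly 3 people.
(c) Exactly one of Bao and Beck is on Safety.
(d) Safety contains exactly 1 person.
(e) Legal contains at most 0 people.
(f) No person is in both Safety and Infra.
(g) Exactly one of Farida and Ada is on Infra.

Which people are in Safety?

From (a): Beck ∉ Infra.
(e): Legal already has 0, so the rest are out.
Suppose Farida ∈ Safety: no assignment then satisfies all the clues, so Farida ∉ Safety.

Safety = {Beck}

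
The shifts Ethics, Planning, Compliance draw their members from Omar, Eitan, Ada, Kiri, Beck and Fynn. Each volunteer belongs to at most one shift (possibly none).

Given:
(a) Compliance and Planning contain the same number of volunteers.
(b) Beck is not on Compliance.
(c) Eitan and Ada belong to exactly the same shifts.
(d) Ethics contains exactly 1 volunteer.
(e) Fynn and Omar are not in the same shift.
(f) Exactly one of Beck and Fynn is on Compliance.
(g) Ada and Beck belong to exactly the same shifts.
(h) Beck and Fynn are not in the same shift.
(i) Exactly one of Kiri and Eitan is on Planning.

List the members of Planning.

Planning = {Kiri}

From (b): Beck ∉ Compliance.
(f) (exactly one): Fynn ∈ Compliance.
(g): Ada matches Beck: Ada ∉ Compliance.
(c): Eitan matches Ada: Eitan ∉ Compliance.
(e): Omar ∉ Compliance.
Suppose Omar ∈ Planning: no assignment then satisfies all the clues, so Omar ∉ Planning.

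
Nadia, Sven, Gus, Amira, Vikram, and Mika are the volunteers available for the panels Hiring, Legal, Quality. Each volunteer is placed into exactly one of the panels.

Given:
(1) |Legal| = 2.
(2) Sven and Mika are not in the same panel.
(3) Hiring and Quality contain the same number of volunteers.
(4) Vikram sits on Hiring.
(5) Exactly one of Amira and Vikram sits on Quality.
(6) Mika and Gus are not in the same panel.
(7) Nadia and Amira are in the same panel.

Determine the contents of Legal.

Legal = {Gus, Sven}

From (4): Vikram ∈ Hiring.
(5) (exactly one): Amira ∈ Quality.
(7): Nadia matches Amira: Nadia ∉ Hiring.
(7): Nadia matches Amira: Nadia ∉ Legal.
(7): Nadia matches Amira: Nadia ∈ Quality.
Suppose Sven ∉ Legal: no assignment then satisfies all the clues, so Sven ∈ Legal.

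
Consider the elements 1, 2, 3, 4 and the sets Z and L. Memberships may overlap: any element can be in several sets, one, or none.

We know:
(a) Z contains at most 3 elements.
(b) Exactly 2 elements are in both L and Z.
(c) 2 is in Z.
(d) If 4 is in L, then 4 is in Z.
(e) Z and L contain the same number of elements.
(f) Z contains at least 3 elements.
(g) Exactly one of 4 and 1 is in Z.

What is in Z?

Z = {2, 3, 4}

From (c): 2 ∈ Z.
Suppose 1 ∈ Z: no assignment then satisfies all the clues, so 1 ∉ Z.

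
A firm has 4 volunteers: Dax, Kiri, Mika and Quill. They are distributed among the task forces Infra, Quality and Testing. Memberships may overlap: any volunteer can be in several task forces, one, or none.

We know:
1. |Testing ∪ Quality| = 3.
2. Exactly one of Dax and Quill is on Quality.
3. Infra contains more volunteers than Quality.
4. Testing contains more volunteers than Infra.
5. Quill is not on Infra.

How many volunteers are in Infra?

2

From (5): Quill ∉ Infra.
Suppose Kiri ∈ Quality: no assignment then satisfies all the clues, so Kiri ∉ Quality.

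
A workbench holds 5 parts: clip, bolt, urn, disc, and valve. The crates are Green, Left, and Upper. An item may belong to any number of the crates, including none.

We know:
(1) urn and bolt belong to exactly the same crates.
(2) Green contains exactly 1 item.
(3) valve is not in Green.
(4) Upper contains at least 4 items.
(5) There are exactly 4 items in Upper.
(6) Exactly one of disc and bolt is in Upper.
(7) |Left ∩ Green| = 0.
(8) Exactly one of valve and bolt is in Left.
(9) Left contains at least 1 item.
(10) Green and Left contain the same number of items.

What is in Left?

Left = {valve}

From (3): valve ∉ Green.
Suppose clip ∈ Left: no assignment then satisfies all the clues, so clip ∉ Left.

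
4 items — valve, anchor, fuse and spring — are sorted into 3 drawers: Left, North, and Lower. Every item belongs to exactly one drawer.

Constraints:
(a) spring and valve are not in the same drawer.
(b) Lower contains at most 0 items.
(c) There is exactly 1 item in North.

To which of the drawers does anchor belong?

(b): Lower already has 0, so the rest are out.
Suppose anchor ∉ Left: no assignment then satisfies all the clues, so anchor ∈ Left.

anchor: Left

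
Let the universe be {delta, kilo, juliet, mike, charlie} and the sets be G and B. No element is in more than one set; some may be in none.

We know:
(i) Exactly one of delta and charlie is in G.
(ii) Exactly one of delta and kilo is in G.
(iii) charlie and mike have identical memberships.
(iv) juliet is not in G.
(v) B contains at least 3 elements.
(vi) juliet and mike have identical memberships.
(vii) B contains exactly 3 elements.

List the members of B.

B = {charlie, juliet, mike}

From (iv): juliet ∉ G.
(vi): mike matches juliet: mike ∉ G.
(iii): charlie matches mike: charlie ∉ G.
(i) (exactly one): delta ∈ G.
(ii) (exactly one): kilo ∉ G.
Suppose kilo ∈ B: no assignment then satisfies all the clues, so kilo ∉ B.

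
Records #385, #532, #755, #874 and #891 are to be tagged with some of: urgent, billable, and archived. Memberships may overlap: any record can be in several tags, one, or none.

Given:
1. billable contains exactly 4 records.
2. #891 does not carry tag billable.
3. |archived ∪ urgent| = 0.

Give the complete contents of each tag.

urgent = {}; billable = {#385, #532, #755, #874}; archived = {}

From (2): #891 ∉ billable.
(1): only 4 candidates remain for billable, so all are in.
Suppose #385 ∈ urgent: no assignment then satisfies all the clues, so #385 ∉ urgent.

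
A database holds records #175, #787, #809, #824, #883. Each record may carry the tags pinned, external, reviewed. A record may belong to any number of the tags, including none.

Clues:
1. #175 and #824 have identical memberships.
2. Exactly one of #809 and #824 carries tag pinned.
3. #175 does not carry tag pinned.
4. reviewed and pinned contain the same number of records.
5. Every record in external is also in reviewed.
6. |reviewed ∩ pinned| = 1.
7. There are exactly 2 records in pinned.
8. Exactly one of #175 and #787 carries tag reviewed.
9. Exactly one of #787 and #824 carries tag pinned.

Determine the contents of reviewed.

reviewed = {#787, #883}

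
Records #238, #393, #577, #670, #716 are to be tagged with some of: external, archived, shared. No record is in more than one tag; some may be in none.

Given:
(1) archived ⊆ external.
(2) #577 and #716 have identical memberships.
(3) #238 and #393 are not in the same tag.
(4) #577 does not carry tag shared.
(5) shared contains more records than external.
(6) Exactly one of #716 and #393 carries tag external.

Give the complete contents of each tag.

external = {#393}; archived = {}; shared = {#238, #670}

From (4): #577 ∉ shared.
(2): #716 matches #577: #716 ∉ shared.
Suppose #238 ∈ external: no assignment then satisfies all the clues, so #238 ∉ external.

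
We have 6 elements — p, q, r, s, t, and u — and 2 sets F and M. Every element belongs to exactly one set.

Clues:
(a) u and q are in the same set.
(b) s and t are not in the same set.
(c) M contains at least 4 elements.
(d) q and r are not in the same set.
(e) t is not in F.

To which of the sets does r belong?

From (e): t ∉ F.
Only one set left: t ∈ M.
(b): s ∉ M.
Only one set left: s ∈ F.
Suppose r ∉ F: no assignment then satisfies all the clues, so r ∈ F.

r: F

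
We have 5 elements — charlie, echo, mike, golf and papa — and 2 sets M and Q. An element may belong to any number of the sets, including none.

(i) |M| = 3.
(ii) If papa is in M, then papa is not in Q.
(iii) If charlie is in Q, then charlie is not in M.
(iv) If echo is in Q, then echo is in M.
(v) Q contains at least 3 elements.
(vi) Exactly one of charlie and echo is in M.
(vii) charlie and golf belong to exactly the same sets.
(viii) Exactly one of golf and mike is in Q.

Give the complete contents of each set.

M = {echo, mike, papa}; Q = {charlie, echo, golf}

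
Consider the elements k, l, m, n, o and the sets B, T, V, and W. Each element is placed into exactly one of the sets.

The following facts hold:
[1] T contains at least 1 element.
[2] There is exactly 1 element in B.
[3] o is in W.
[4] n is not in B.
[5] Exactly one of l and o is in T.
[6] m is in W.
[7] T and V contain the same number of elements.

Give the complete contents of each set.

B = {k}; T = {l}; V = {n}; W = {m, o}

From (3): o ∈ W.
From (4): n ∉ B.
From (6): m ∈ W.
(5) (exactly one): l ∈ T.
(2): only 1 candidates remain for B, so all are in.
Suppose n ∈ T: no assignment then satisfies all the clues, so n ∉ T.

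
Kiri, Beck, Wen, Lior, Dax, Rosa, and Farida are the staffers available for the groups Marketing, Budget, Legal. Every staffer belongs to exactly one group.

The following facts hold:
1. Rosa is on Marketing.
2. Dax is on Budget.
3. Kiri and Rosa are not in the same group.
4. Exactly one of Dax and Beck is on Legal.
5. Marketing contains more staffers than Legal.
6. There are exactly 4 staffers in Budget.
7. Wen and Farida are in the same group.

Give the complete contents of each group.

Marketing = {Lior, Rosa}; Budget = {Dax, Farida, Kiri, Wen}; Legal = {Beck}

From (1): Rosa ∈ Marketing.
From (2): Dax ∈ Budget.
(3): Kiri ∉ Marketing.
(4) (exactly one): Beck ∈ Legal.
Suppose Kiri ∉ Budget: no assignment then satisfies all the clues, so Kiri ∈ Budget.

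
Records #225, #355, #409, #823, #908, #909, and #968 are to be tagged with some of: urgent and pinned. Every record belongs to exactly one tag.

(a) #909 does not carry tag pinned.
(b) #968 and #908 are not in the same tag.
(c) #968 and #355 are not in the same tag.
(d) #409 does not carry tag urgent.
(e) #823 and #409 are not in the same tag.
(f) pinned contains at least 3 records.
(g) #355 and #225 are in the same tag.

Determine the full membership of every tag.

urgent = {#823, #909, #968}; pinned = {#225, #355, #409, #908}

From (a): #909 ∉ pinned.
From (d): #409 ∉ urgent.
Only one tag left: #409 ∈ pinned.
Only one tag left: #909 ∈ urgent.
(e): #823 ∉ pinned.
Only one tag left: #823 ∈ urgent.
Suppose #225 ∈ urgent: no assignment then satisfies all the clues, so #225 ∉ urgent.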